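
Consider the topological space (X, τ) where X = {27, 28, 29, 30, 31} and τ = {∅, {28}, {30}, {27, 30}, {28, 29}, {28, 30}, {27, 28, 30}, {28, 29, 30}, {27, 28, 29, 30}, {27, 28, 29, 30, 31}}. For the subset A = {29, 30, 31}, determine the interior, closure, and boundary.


int(A) = {30}, cl(A) = {27, 29, 30, 31}, ∂A = {27, 29, 31}.

Closed sets in (X, τ) are complements of opens:
  closed(X, τ) = {∅, {31}, {27, 31}, {29, 31}, {27, 29, 31}, {27, 30, 31}, {28, 29, 31}, {27, 28, 29, 31}, {27, 29, 30, 31}, {27, 28, 29, 30, 31}}.
int(A) = ⋃ {U ∈ τ : U ⊆ A}. Opens contained in A: ∅, {30}.
Taking the union of these: int(A) = {30}.
cl(A) = ⋂ {C closed : A ⊆ C}. Closed sets containing A: {27, 29, 30, 31}, {27, 28, 29, 30, 31}.
Intersecting these: cl(A) = {27, 29, 30, 31}.
∂A = cl(A) ∖ int(A) = {27, 29, 30, 31} ∖ {30} = {27, 29, 31}.


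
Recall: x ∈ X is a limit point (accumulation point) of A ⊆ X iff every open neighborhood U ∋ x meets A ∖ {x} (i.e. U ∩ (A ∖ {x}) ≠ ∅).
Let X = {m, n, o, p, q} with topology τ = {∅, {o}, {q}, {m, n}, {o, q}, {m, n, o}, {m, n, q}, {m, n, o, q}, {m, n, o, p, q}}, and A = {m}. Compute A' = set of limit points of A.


A' = {n, p}

For each x ∈ X, list the open sets U ∈ τ with x ∈ U, then check whether U ∩ (A ∖ {x}) ≠ ∅ for every such U.
  x = m: open {m, n} ∋ x has {m, n} ∩ (A ∖ {m}) = ∅, so x is NOT a limit point.
  x = n: opens ∋ x are {m, n}, {m, n, o}, {m, n, q}, {m, n, o, q}, {m, n, o, p, q}; each meets A ∖ {n}, so x IS a limit point.
  x = o: open {o} ∋ x has {o} ∩ (A ∖ {o}) = ∅, so x is NOT a limit point.
  x = p: opens ∋ x are {m, n, o, p, q}; each meets A ∖ {p}, so x IS a limit point.
  x = q: open {q} ∋ x has {q} ∩ (A ∖ {q}) = ∅, so x is NOT a limit point.
Collecting: A' = {n, p}.


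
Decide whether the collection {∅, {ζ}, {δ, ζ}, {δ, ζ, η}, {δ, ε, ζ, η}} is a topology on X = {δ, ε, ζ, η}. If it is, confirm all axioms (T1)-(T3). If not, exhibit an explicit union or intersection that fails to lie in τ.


τ IS a topology on X.

Axiom (T1): ∅ ∈ τ? Yes; X ∈ τ? Yes.
Axiom (T2/T3): check pairwise unions and intersections of members of τ.
All pairwise intersections and unions checked — each lies in τ. Therefore τ satisfies (T1), (T2), (T3): it IS a topology on X.


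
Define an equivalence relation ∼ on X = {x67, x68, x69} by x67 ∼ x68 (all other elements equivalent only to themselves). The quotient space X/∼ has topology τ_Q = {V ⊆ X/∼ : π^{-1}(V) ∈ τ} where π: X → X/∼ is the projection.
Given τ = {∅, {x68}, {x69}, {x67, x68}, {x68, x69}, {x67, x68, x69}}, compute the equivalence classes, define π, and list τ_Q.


X/∼ = {[x67=x68], [x69]}; |τ_Q| = 4.

Equivalence classes: [x67=x68], [x69].
Quotient map π: X → X/∼ sends x67 ↦ [x67=x68], x68 ↦ [x67=x68], x69 ↦ [x69].
For each subset V ⊆ X/∼, compute π^{-1}(V) ⊆ X and check whether π^{-1}(V) ∈ τ. V is open in τ_Q iff π^{-1}(V) ∈ τ.
  V = {}: π^{-1}(V) = ∅ ∈ τ ✓.
  V = {[x67=x68]}: π^{-1}(V) = {x67, x68} ∈ τ ✓.
  V = {[x69]}: π^{-1}(V) = {x69} ∈ τ ✓.
  V = {[x67=x68], [x69]}: π^{-1}(V) = {x67, x68, x69} ∈ τ ✓.
Open sets in the quotient: τ_Q = {{}, {[x67=x68]}, {[x69]}, {[x67=x68], [x69]}} (4 elements).


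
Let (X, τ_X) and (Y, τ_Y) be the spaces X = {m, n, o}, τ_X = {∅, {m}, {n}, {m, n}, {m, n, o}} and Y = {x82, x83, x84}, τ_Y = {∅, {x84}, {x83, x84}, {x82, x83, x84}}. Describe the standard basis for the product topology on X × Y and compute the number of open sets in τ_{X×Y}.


Basis B = {∅ × ∅, {m} × {x84}, {n} × {x84}, {m} × {x83, x84}, {m, n} × {x84}, {n} × {x83, x84}, {m} × {x82, x83, x84}, {m, n, o} × {x84}, {n} × {x82, x83, x84}, {m, n} × {x83, x84}, {m, n} × {x82, x83, x84}, {m, n, o} × {x83, x84}, {m, n, o} × {x82, x83, x84}}; |τ_{X×Y}| = 30.

Enumerate products U × V with U ∈ τ_X, V ∈ τ_Y (deduplicated):
  ∅ × ∅ = {} (∅)
  {m} × {x84} = {(m,x84)}
  {n} × {x84} = {(n,x84)}
  {m} × {x83, x84} = {(m,x83), (m,x84)}
  {m, n} × {x84} = {(m,x84), (n,x84)}
  {n} × {x83, x84} = {(n,x83), (n,x84)}
  {m} × {x82, x83, x84} = {(m,x82), (m,x83), (m,x84)}
  {m, n, o} × {x84} = {(m,x84), (n,x84), (o,x84)}
  {n} × {x82, x83, x84} = {(n,x82), (n,x83), (n,x84)}
  {m, n} × {x83, x84} = {(m,x83), (m,x84), (n,x83), (n,x84)}
  {m, n} × {x82, x83, x84} = {(m,x82), (m,x83), (m,x84), (n,x82), (n,x83), (n,x84)}
  {m, n, o} × {x83, x84} = {(m,x83), (m,x84), (n,x83), (n,x84), (o,x83), (o,x84)}
  {m, n, o} × {x82, x83, x84} = {(m,x82), (m,x83), (m,x84), (n,x82), (n,x83), (n,x84), (o,x82), (o,x83), (o,x84)}
These 13 distinct sets form the basis B.
Close under arbitrary unions to get τ_{X×Y}; counting gives |τ_{X×Y}| = 30.


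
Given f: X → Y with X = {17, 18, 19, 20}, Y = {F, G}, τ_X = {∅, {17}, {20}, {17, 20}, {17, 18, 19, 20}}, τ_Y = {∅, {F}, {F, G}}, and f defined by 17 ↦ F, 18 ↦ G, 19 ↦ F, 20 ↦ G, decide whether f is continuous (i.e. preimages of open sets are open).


f is NOT continuous.

Compute f^{-1}(U) for each U ∈ τ_Y:
  U = ∅: f^{-1}(U) = ∅ ∈ τ_X ✓.
  U = {F}: f^{-1}(U) = {17, 19} ∉ τ_X ✗.
  U = {F, G}: f^{-1}(U) = {17, 18, 19, 20} ∈ τ_X ✓.
Found U = {F} with f^{-1}(U) = {17, 19} not in τ_X. Therefore f is NOT continuous.


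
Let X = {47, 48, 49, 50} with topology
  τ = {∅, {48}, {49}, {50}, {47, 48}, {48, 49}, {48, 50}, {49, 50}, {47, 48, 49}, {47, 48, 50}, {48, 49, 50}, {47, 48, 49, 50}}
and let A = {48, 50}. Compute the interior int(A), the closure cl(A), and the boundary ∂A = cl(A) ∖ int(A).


int(A) = {48, 50}, cl(A) = {47, 48, 50}, ∂A = {47}.

Closed sets in (X, τ) are complements of opens:
  closed(X, τ) = {∅, {47}, {49}, {50}, {47, 48}, {47, 49}, {47, 50}, {49, 50}, {47, 48, 49}, {47, 48, 50}, {47, 49, 50}, {47, 48, 49, 50}}.
int(A) = ⋃ {U ∈ τ : U ⊆ A}. Opens contained in A: ∅, {48}, {50}, {48, 50}.
Taking the union of these: int(A) = {48, 50}.
cl(A) = ⋂ {C closed : A ⊆ C}. Closed sets containing A: {47, 48, 50}, {47, 48, 49, 50}.
Intersecting these: cl(A) = {47, 48, 50}.
∂A = cl(A) ∖ int(A) = {47, 48, 50} ∖ {48, 50} = {47}.


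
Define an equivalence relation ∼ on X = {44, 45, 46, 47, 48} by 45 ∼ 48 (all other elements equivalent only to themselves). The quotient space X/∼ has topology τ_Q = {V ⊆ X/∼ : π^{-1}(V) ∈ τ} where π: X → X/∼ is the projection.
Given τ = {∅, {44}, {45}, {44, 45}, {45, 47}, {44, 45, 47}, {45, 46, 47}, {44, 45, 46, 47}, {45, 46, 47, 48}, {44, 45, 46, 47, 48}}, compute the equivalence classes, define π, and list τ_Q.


X/∼ = {[44], [45=48], [46], [47]}; |τ_Q| = 4.

Equivalence classes: [44], [45=48], [46], [47].
Quotient map π: X → X/∼ sends 44 ↦ [44], 45 ↦ [45=48], 46 ↦ [46], 47 ↦ [47], 48 ↦ [45=48].
For each subset V ⊆ X/∼, compute π^{-1}(V) ⊆ X and check whether π^{-1}(V) ∈ τ. V is open in τ_Q iff π^{-1}(V) ∈ τ.
  V = {}: π^{-1}(V) = ∅ ∈ τ ✓.
  V = {[44]}: π^{-1}(V) = {44} ∈ τ ✓.
  V = {[45=48]}: π^{-1}(V) = {45, 48} ∉ τ ✗.
  V = {[44], [45=48]}: π^{-1}(V) = {44, 45, 48} ∉ τ ✗.
  V = {[46]}: π^{-1}(V) = {46} ∉ τ ✗.
  V = {[44], [46]}: π^{-1}(V) = {44, 46} ∉ τ ✗.
  V = {[45=48], [46]}: π^{-1}(V) = {45, 46, 48} ∉ τ ✗.
  V = {[44], [45=48], [46]}: π^{-1}(V) = {44, 45, 46, 48} ∉ τ ✗.
  V = {[47]}: π^{-1}(V) = {47} ∉ τ ✗.
  V = {[44], [47]}: π^{-1}(V) = {44, 47} ∉ τ ✗.
  V = {[45=48], [47]}: π^{-1}(V) = {45, 47, 48} ∉ τ ✗.
  V = {[44], [45=48], [47]}: π^{-1}(V) = {44, 45, 47, 48} ∉ τ ✗.
  V = {[46], [47]}: π^{-1}(V) = {46, 47} ∉ τ ✗.
  V = {[44], [46], [47]}: π^{-1}(V) = {44, 46, 47} ∉ τ ✗.
  V = {[45=48], [46], [47]}: π^{-1}(V) = {45, 46, 47, 48} ∈ τ ✓.
  V = {[44], [45=48], [46], [47]}: π^{-1}(V) = {44, 45, 46, 47, 48} ∈ τ ✓.
Open sets in the quotient: τ_Q = {{}, {[44]}, {[45=48], [46], [47]}, {[44], [45=48], [46], [47]}} (4 elements).


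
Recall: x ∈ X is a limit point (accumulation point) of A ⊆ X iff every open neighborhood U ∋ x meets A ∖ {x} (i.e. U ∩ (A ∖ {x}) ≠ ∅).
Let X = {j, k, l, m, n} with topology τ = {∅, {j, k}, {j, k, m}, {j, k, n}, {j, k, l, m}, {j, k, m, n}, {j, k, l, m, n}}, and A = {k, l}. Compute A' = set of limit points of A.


A' = {j, l, m, n}

For each x ∈ X, list the open sets U ∈ τ with x ∈ U, then check whether U ∩ (A ∖ {x}) ≠ ∅ for every such U.
  x = j: opens ∋ x are {j, k}, {j, k, m}, {j, k, n}, {j, k, l, m}, {j, k, m, n}, {j, k, l, m, n}; each meets A ∖ {j}, so x IS a limit point.
  x = k: open {j, k} ∋ x has {j, k} ∩ (A ∖ {k}) = ∅, so x is NOT a limit point.
  x = l: opens ∋ x are {j, k, l, m}, {j, k, l, m, n}; each meets A ∖ {l}, so x IS a limit point.
  x = m: opens ∋ x are {j, k, m}, {j, k, l, m}, {j, k, m, n}, {j, k, l, m, n}; each meets A ∖ {m}, so x IS a limit point.
  x = n: opens ∋ x are {j, k, n}, {j, k, m, n}, {j, k, l, m, n}; each meets A ∖ {n}, so x IS a limit point.
Collecting: A' = {j, l, m, n}.


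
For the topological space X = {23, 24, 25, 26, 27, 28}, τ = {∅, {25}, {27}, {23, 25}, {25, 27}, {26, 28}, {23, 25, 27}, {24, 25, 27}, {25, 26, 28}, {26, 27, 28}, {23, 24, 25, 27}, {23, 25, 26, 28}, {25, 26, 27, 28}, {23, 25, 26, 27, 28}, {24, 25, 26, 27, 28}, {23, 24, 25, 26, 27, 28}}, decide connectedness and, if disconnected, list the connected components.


(X, τ) is disconnected; components = [{26, 28}, {23, 24, 25, 27}].

Find clopen sets (U ∈ τ with X ∖ U ∈ τ):
  U = ∅, X ∖ U = {23, 24, 25, 26, 27, 28} — both open, so U is clopen.
  U = {26, 28}, X ∖ U = {23, 24, 25, 27} — both open, so U is clopen.
  U = {23, 24, 25, 27}, X ∖ U = {26, 28} — both open, so U is clopen.
  U = {23, 24, 25, 26, 27, 28}, X ∖ U = ∅ — both open, so U is clopen.
Nontrivial clopen(s) exist: e.g. {23, 24, 25, 27}. So (X, τ) is disconnected.
Compute connected components by grouping points that agree on all clopens:
  component: {26, 28}
  component: {23, 24, 25, 27}


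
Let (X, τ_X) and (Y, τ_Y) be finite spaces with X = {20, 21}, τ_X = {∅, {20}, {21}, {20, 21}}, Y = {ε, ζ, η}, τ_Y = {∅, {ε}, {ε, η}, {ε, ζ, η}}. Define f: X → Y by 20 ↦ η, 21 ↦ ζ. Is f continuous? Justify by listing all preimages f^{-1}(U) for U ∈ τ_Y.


f IS continuous.

Compute f^{-1}(U) for each U ∈ τ_Y:
  U = ∅: f^{-1}(U) = ∅ ∈ τ_X ✓.
  U = {ε}: f^{-1}(U) = ∅ ∈ τ_X ✓.
  U = {ε, η}: f^{-1}(U) = {20} ∈ τ_X ✓.
  U = {ε, ζ, η}: f^{-1}(U) = {20, 21} ∈ τ_X ✓.
Every preimage lies in τ_X, so f IS continuous.


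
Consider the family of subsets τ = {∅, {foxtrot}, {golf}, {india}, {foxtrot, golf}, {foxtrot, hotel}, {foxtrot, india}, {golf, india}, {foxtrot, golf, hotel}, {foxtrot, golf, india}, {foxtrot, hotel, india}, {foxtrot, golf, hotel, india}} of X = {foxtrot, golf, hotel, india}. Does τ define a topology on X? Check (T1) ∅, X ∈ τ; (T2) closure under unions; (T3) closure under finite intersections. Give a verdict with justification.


τ IS a topology on X.

Axiom (T1): ∅ ∈ τ? Yes; X ∈ τ? Yes.
Axiom (T2/T3): check pairwise unions and intersections of members of τ.
All pairwise intersections and unions checked — each lies in τ. Therefore τ satisfies (T1), (T2), (T3): it IS a topology on X.


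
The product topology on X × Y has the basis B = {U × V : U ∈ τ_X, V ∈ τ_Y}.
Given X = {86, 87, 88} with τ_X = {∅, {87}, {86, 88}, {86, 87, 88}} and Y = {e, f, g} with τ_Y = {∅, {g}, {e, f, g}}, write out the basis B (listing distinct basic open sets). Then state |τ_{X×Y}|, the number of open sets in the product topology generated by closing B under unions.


Basis B = {∅ × ∅, {87} × {g}, {86, 88} × {g}, {86, 87, 88} × {g}, {87} × {e, f, g}, {86, 88} × {e, f, g}, {86, 87, 88} × {e, f, g}}; |τ_{X×Y}| = 9.

Enumerate products U × V with U ∈ τ_X, V ∈ τ_Y (deduplicated):
  ∅ × ∅ = {} (∅)
  {87} × {g} = {(87,g)}
  {86, 88} × {g} = {(86,g), (88,g)}
  {86, 87, 88} × {g} = {(86,g), (87,g), (88,g)}
  {87} × {e, f, g} = {(87,e), (87,f), (87,g)}
  {86, 88} × {e, f, g} = {(86,e), (86,f), (86,g), (88,e), (88,f), (88,g)}
  {86, 87, 88} × {e, f, g} = {(86,e), (86,f), (86,g), (87,e), (87,f), (87,g), (88,e), (88,f), (88,g)}
These 7 distinct sets form the basis B.
Close under arbitrary unions to get τ_{X×Y}; counting gives |τ_{X×Y}| = 9.


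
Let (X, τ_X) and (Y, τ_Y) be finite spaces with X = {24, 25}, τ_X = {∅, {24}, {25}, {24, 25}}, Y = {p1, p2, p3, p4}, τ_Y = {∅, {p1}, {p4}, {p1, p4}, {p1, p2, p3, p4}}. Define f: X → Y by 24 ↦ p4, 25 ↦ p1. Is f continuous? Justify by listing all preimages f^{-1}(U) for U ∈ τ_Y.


f IS continuous.

Compute f^{-1}(U) for each U ∈ τ_Y:
  U = ∅: f^{-1}(U) = ∅ ∈ τ_X ✓.
  U = {p1}: f^{-1}(U) = {25} ∈ τ_X ✓.
  U = {p4}: f^{-1}(U) = {24} ∈ τ_X ✓.
  U = {p1, p4}: f^{-1}(U) = {24, 25} ∈ τ_X ✓.
  U = {p1, p2, p3, p4}: f^{-1}(U) = {24, 25} ∈ τ_X ✓.
Every preimage lies in τ_X, so f IS continuous.


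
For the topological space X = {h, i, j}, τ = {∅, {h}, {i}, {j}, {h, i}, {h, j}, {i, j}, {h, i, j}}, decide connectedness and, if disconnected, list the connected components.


(X, τ) is disconnected; components = [{h}, {i}, {j}].

Find clopen sets (U ∈ τ with X ∖ U ∈ τ):
  U = ∅, X ∖ U = {h, i, j} — both open, so U is clopen.
  U = {h}, X ∖ U = {i, j} — both open, so U is clopen.
  U = {i}, X ∖ U = {h, j} — both open, so U is clopen.
  U = {j}, X ∖ U = {h, i} — both open, so U is clopen.
  U = {h, i}, X ∖ U = {j} — both open, so U is clopen.
  U = {h, j}, X ∖ U = {i} — both open, so U is clopen.
  U = {i, j}, X ∖ U = {h} — both open, so U is clopen.
  U = {h, i, j}, X ∖ U = ∅ — both open, so U is clopen.
Nontrivial clopen(s) exist: e.g. {i, j}. So (X, τ) is disconnected.
Compute connected components by grouping points that agree on all clopens:
  component: {h}
  component: {i}
  component: {j}


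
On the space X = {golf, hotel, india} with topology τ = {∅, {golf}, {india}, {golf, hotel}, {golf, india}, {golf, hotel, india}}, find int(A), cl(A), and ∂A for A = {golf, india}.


int(A) = {golf, india}, cl(A) = {golf, hotel, india}, ∂A = {hotel}.

Closed sets in (X, τ) are complements of opens:
  closed(X, τ) = {∅, {hotel}, {india}, {golf, hotel}, {hotel, india}, {golf, hotel, india}}.
int(A) = ⋃ {U ∈ τ : U ⊆ A}. Opens contained in A: ∅, {golf}, {india}, {golf, india}.
Taking the union of these: int(A) = {golf, india}.
cl(A) = ⋂ {C closed : A ⊆ C}. Closed sets containing A: {golf, hotel, india}.
Intersecting these: cl(A) = {golf, hotel, india}.
∂A = cl(A) ∖ int(A) = {golf, hotel, india} ∖ {golf, india} = {hotel}.


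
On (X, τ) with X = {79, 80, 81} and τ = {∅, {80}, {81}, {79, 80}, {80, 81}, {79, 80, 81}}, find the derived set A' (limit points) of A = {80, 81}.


A' = {79}

For each x ∈ X, list the open sets U ∈ τ with x ∈ U, then check whether U ∩ (A ∖ {x}) ≠ ∅ for every such U.
  x = 79: opens ∋ x are {79, 80}, {79, 80, 81}; each meets A ∖ {79}, so x IS a limit point.
  x = 80: open {80} ∋ x has {80} ∩ (A ∖ {80}) = ∅, so x is NOT a limit point.
  x = 81: open {81} ∋ x has {81} ∩ (A ∖ {81}) = ∅, so x is NOT a limit point.
Collecting: A' = {79}.


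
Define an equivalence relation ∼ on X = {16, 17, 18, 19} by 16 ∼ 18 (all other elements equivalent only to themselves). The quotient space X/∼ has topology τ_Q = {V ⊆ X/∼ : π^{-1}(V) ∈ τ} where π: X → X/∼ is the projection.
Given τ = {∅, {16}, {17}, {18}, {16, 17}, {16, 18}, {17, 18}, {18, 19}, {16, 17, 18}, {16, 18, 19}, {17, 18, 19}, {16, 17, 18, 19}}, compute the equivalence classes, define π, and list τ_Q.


X/∼ = {[16=18], [17], [19]}; |τ_Q| = 6.

Equivalence classes: [16=18], [17], [19].
Quotient map π: X → X/∼ sends 16 ↦ [16=18], 17 ↦ [17], 18 ↦ [16=18], 19 ↦ [19].
For each subset V ⊆ X/∼, compute π^{-1}(V) ⊆ X and check whether π^{-1}(V) ∈ τ. V is open in τ_Q iff π^{-1}(V) ∈ τ.
  V = {}: π^{-1}(V) = ∅ ∈ τ ✓.
  V = {[16=18]}: π^{-1}(V) = {16, 18} ∈ τ ✓.
  V = {[17]}: π^{-1}(V) = {17} ∈ τ ✓.
  V = {[16=18], [17]}: π^{-1}(V) = {16, 17, 18} ∈ τ ✓.
  V = {[19]}: π^{-1}(V) = {19} ∉ τ ✗.
  V = {[16=18], [19]}: π^{-1}(V) = {16, 18, 19} ∈ τ ✓.
  V = {[17], [19]}: π^{-1}(V) = {17, 19} ∉ τ ✗.
  V = {[16=18], [17], [19]}: π^{-1}(V) = {16, 17, 18, 19} ∈ τ ✓.
Open sets in the quotient: τ_Q = {{}, {[16=18]}, {[17]}, {[16=18], [17]}, {[16=18], [19]}, {[16=18], [17], [19]}} (6 elements).


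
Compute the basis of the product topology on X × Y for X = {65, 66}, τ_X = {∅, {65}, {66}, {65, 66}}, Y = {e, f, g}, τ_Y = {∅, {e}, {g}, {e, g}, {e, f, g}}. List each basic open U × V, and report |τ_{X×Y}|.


Basis B = {∅ × ∅, {65} × {e}, {65} × {g}, {66} × {e}, {66} × {g}, {65} × {e, g}, {65, 66} × {e}, {65, 66} × {g}, {66} × {e, g}, {65} × {e, f, g}, {66} × {e, f, g}, {65, 66} × {e, g}, {65, 66} × {e, f, g}}; |τ_{X×Y}| = 25.

Enumerate products U × V with U ∈ τ_X, V ∈ τ_Y (deduplicated):
  ∅ × ∅ = {} (∅)
  {65} × {e} = {(65,e)}
  {65} × {g} = {(65,g)}
  {66} × {e} = {(66,e)}
  {66} × {g} = {(66,g)}
  {65} × {e, g} = {(65,e), (65,g)}
  {65, 66} × {e} = {(65,e), (66,e)}
  {65, 66} × {g} = {(65,g), (66,g)}
  {66} × {e, g} = {(66,e), (66,g)}
  {65} × {e, f, g} = {(65,e), (65,f), (65,g)}
  {66} × {e, f, g} = {(66,e), (66,f), (66,g)}
  {65, 66} × {e, g} = {(65,e), (65,g), (66,e), (66,g)}
  {65, 66} × {e, f, g} = {(65,e), (65,f), (65,g), (66,e), (66,f), (66,g)}
These 13 distinct sets form the basis B.
Close under arbitrary unions to get τ_{X×Y}; counting gives |τ_{X×Y}| = 25.


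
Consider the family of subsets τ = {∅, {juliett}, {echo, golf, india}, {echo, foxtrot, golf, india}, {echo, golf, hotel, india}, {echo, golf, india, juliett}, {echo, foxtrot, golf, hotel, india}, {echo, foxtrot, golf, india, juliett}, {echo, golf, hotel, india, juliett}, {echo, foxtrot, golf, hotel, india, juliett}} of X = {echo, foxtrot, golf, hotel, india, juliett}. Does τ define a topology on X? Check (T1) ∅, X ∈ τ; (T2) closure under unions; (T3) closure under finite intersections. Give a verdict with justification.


τ IS a topology on X.

Axiom (T1): ∅ ∈ τ? Yes; X ∈ τ? Yes.
Axiom (T2/T3): check pairwise unions and intersections of members of τ.
All pairwise intersections and unions checked — each lies in τ. Therefore τ satisfies (T1), (T2), (T3): it IS a topology on X.


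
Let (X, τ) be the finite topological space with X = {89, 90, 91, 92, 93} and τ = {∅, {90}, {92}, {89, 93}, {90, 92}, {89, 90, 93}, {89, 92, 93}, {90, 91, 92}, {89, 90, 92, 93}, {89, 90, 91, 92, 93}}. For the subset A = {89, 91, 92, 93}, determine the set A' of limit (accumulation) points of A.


A' = {89, 91, 93}

For each x ∈ X, list the open sets U ∈ τ with x ∈ U, then check whether U ∩ (A ∖ {x}) ≠ ∅ for every such U.
  x = 89: opens ∋ x are {89, 93}, {89, 90, 93}, {89, 92, 93}, {89, 90, 92, 93}, {89, 90, 91, 92, 93}; each meets A ∖ {89}, so x IS a limit point.
  x = 90: open {90} ∋ x has {90} ∩ (A ∖ {90}) = ∅, so x is NOT a limit point.
  x = 91: opens ∋ x are {90, 91, 92}, {89, 90, 91, 92, 93}; each meets A ∖ {91}, so x IS a limit point.
  x = 92: open {92} ∋ x has {92} ∩ (A ∖ {92}) = ∅, so x is NOT a limit point.
  x = 93: opens ∋ x are {89, 93}, {89, 90, 93}, {89, 92, 93}, {89, 90, 92, 93}, {89, 90, 91, 92, 93}; each meets A ∖ {93}, so x IS a limit point.
Collecting: A' = {89, 91, 93}.


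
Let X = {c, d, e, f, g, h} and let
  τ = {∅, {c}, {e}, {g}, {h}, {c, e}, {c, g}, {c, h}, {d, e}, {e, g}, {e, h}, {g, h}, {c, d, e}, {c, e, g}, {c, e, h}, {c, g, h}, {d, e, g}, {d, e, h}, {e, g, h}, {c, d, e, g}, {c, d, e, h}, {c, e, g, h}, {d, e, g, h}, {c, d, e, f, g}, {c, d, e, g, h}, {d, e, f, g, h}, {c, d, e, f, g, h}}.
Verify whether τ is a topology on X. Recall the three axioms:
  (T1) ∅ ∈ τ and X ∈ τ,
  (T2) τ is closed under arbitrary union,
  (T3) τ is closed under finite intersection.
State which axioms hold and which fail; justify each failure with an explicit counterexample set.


τ is NOT a topology on X.

Axiom (T1): ∅ ∈ τ? Yes; X ∈ τ? Yes.
Axiom (T2/T3): check pairwise unions and intersections of members of τ.
Counterexample for (T3): {c, d, e, f, g} ∩ {d, e, f, g, h} = {d, e, f, g} ∉ τ. Therefore τ is NOT a topology.


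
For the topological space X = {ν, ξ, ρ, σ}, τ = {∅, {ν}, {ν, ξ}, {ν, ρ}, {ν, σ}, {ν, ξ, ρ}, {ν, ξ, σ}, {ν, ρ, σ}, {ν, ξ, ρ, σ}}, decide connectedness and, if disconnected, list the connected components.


(X, τ) is connected.

Find clopen sets (U ∈ τ with X ∖ U ∈ τ):
  U = ∅, X ∖ U = {ν, ξ, ρ, σ} — both open, so U is clopen.
  U = {ν, ξ, ρ, σ}, X ∖ U = ∅ — both open, so U is clopen.
Only trivial clopens (∅ and X) exist, so (X, τ) is connected.
Compute connected components by grouping points that agree on all clopens:
  component: {ν, ξ, ρ, σ}


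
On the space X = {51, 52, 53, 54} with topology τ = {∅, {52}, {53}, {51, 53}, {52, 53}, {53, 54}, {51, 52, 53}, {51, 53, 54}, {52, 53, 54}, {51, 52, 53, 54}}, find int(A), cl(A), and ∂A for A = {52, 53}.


int(A) = {52, 53}, cl(A) = {51, 52, 53, 54}, ∂A = {51, 54}.

Closed sets in (X, τ) are complements of opens:
  closed(X, τ) = {∅, {51}, {52}, {54}, {51, 52}, {51, 54}, {52, 54}, {51, 52, 54}, {51, 53, 54}, {51, 52, 53, 54}}.
int(A) = ⋃ {U ∈ τ : U ⊆ A}. Opens contained in A: ∅, {52}, {53}, {52, 53}.
Taking the union of these: int(A) = {52, 53}.
cl(A) = ⋂ {C closed : A ⊆ C}. Closed sets containing A: {51, 52, 53, 54}.
Intersecting these: cl(A) = {51, 52, 53, 54}.
∂A = cl(A) ∖ int(A) = {51, 52, 53, 54} ∖ {52, 53} = {51, 54}.


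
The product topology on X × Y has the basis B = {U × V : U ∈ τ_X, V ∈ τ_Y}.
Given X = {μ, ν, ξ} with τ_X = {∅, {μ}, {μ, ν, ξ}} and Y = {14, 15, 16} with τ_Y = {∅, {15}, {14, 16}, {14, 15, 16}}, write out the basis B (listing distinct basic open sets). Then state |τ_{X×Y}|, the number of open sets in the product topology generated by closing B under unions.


Basis B = {∅ × ∅, {μ} × {15}, {μ} × {14, 16}, {μ} × {14, 15, 16}, {μ, ν, ξ} × {15}, {μ, ν, ξ} × {14, 16}, {μ, ν, ξ} × {14, 15, 16}}; |τ_{X×Y}| = 9.

Enumerate products U × V with U ∈ τ_X, V ∈ τ_Y (deduplicated):
  ∅ × ∅ = {} (∅)
  {μ} × {15} = {(μ,15)}
  {μ} × {14, 16} = {(μ,14), (μ,16)}
  {μ} × {14, 15, 16} = {(μ,14), (μ,15), (μ,16)}
  {μ, ν, ξ} × {15} = {(μ,15), (ν,15), (ξ,15)}
  {μ, ν, ξ} × {14, 16} = {(μ,14), (μ,16), (ν,14), (ν,16), (ξ,14), (ξ,16)}
  {μ, ν, ξ} × {14, 15, 16} = {(μ,14), (μ,15), (μ,16), (ν,14), (ν,15), (ν,16), (ξ,14), (ξ,15), (ξ,16)}
These 7 distinct sets form the basis B.
Close under arbitrary unions to get τ_{X×Y}; counting gives |τ_{X×Y}| = 9.


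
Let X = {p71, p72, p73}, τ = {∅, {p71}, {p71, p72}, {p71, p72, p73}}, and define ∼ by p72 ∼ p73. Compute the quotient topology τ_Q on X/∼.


X/∼ = {[p71], [p72=p73]}; |τ_Q| = 3.

Equivalence classes: [p71], [p72=p73].
Quotient map π: X → X/∼ sends p71 ↦ [p71], p72 ↦ [p72=p73], p73 ↦ [p72=p73].
For each subset V ⊆ X/∼, compute π^{-1}(V) ⊆ X and check whether π^{-1}(V) ∈ τ. V is open in τ_Q iff π^{-1}(V) ∈ τ.
  V = {}: π^{-1}(V) = ∅ ∈ τ ✓.
  V = {[p71]}: π^{-1}(V) = {p71} ∈ τ ✓.
  V = {[p72=p73]}: π^{-1}(V) = {p72, p73} ∉ τ ✗.
  V = {[p71], [p72=p73]}: π^{-1}(V) = {p71, p72, p73} ∈ τ ✓.
Open sets in the quotient: τ_Q = {{}, {[p71]}, {[p71], [p72=p73]}} (3 elements).


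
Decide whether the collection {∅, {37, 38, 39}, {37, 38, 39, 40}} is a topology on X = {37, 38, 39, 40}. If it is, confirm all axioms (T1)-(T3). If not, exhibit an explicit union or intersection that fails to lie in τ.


τ IS a topology on X.

Axiom (T1): ∅ ∈ τ? Yes; X ∈ τ? Yes.
Axiom (T2/T3): check pairwise unions and intersections of members of τ.
All pairwise intersections and unions checked — each lies in τ. Therefore τ satisfies (T1), (T2), (T3): it IS a topology on X.


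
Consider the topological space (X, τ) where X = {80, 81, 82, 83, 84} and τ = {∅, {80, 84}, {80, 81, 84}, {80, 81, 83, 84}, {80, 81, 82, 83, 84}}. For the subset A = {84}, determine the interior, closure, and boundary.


int(A) = ∅, cl(A) = {80, 81, 82, 83, 84}, ∂A = {80, 81, 82, 83, 84}.

Closed sets in (X, τ) are complements of opens:
  closed(X, τ) = {∅, {82}, {82, 83}, {81, 82, 83}, {80, 81, 82, 83, 84}}.
int(A) = ⋃ {U ∈ τ : U ⊆ A}. Opens contained in A: ∅.
Taking the union of these: int(A) = ∅.
cl(A) = ⋂ {C closed : A ⊆ C}. Closed sets containing A: {80, 81, 82, 83, 84}.
Intersecting these: cl(A) = {80, 81, 82, 83, 84}.
∂A = cl(A) ∖ int(A) = {80, 81, 82, 83, 84} ∖ ∅ = {80, 81, 82, 83, 84}.


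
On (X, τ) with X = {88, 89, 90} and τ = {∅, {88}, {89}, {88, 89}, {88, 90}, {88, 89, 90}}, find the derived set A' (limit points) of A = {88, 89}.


A' = {90}

For each x ∈ X, list the open sets U ∈ τ with x ∈ U, then check whether U ∩ (A ∖ {x}) ≠ ∅ for every such U.
  x = 88: open {88} ∋ x has {88} ∩ (A ∖ {88}) = ∅, so x is NOT a limit point.
  x = 89: open {89} ∋ x has {89} ∩ (A ∖ {89}) = ∅, so x is NOT a limit point.
  x = 90: opens ∋ x are {88, 90}, {88, 89, 90}; each meets A ∖ {90}, so x IS a limit point.
Collecting: A' = {90}.


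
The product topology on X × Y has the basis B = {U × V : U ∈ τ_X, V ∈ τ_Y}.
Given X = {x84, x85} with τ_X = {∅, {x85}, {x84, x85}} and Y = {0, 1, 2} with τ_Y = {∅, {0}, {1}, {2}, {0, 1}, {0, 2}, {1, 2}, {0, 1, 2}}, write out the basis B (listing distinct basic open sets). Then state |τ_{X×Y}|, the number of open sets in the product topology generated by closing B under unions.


Basis B = {∅ × ∅, {x85} × {0}, {x85} × {1}, {x85} × {2}, {x84, x85} × {0}, {x84, x85} × {1}, {x84, x85} × {2}, {x85} × {0, 1}, {x85} × {0, 2}, {x85} × {1, 2}, {x85} × {0, 1, 2}, {x84, x85} × {0, 1}, {x84, x85} × {0, 2}, {x84, x85} × {1, 2}, {x84, x85} × {0, 1, 2}}; |τ_{X×Y}| = 27.

Enumerate products U × V with U ∈ τ_X, V ∈ τ_Y (deduplicated):
  ∅ × ∅ = {} (∅)
  {x85} × {0} = {(x85,0)}
  {x85} × {1} = {(x85,1)}
  {x85} × {2} = {(x85,2)}
  {x84, x85} × {0} = {(x84,0), (x85,0)}
  {x84, x85} × {1} = {(x84,1), (x85,1)}
  {x84, x85} × {2} = {(x84,2), (x85,2)}
  {x85} × {0, 1} = {(x85,0), (x85,1)}
  {x85} × {0, 2} = {(x85,0), (x85,2)}
  {x85} × {1, 2} = {(x85,1), (x85,2)}
  {x85} × {0, 1, 2} = {(x85,0), (x85,1), (x85,2)}
  {x84, x85} × {0, 1} = {(x84,0), (x84,1), (x85,0), (x85,1)}
  {x84, x85} × {0, 2} = {(x84,0), (x84,2), (x85,0), (x85,2)}
  {x84, x85} × {1, 2} = {(x84,1), (x84,2), (x85,1), (x85,2)}
  {x84, x85} × {0, 1, 2} = {(x84,0), (x84,1), (x84,2), (x85,0), (x85,1), (x85,2)}
These 15 distinct sets form the basis B.
Close under arbitrary unions to get τ_{X×Y}; counting gives |τ_{X×Y}| = 27.


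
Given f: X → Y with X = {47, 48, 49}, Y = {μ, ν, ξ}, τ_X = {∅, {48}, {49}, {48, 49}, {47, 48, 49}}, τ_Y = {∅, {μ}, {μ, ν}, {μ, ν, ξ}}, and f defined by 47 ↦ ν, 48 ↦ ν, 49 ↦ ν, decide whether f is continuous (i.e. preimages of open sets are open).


f IS continuous.

Compute f^{-1}(U) for each U ∈ τ_Y:
  U = ∅: f^{-1}(U) = ∅ ∈ τ_X ✓.
  U = {μ}: f^{-1}(U) = ∅ ∈ τ_X ✓.
  U = {μ, ν}: f^{-1}(U) = {47, 48, 49} ∈ τ_X ✓.
  U = {μ, ν, ξ}: f^{-1}(U) = {47, 48, 49} ∈ τ_X ✓.
Every preimage lies in τ_X, so f IS continuous.


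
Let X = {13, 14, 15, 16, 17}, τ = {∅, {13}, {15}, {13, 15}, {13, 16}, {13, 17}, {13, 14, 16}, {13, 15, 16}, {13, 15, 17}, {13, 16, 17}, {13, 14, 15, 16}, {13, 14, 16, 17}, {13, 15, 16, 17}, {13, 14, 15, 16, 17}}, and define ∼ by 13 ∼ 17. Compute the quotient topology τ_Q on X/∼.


X/∼ = {[13=17], [14], [15], [16]}; |τ_Q| = 8.

Equivalence classes: [13=17], [14], [15], [16].
Quotient map π: X → X/∼ sends 13 ↦ [13=17], 14 ↦ [14], 15 ↦ [15], 16 ↦ [16], 17 ↦ [13=17].
For each subset V ⊆ X/∼, compute π^{-1}(V) ⊆ X and check whether π^{-1}(V) ∈ τ. V is open in τ_Q iff π^{-1}(V) ∈ τ.
  V = {}: π^{-1}(V) = ∅ ∈ τ ✓.
  V = {[13=17]}: π^{-1}(V) = {13, 17} ∈ τ ✓.
  V = {[14]}: π^{-1}(V) = {14} ∉ τ ✗.
  V = {[13=17], [14]}: π^{-1}(V) = {13, 14, 17} ∉ τ ✗.
  V = {[15]}: π^{-1}(V) = {15} ∈ τ ✓.
  V = {[13=17], [15]}: π^{-1}(V) = {13, 15, 17} ∈ τ ✓.
  V = {[14], [15]}: π^{-1}(V) = {14, 15} ∉ τ ✗.
  V = {[13=17], [14], [15]}: π^{-1}(V) = {13, 14, 15, 17} ∉ τ ✗.
  V = {[16]}: π^{-1}(V) = {16} ∉ τ ✗.
  V = {[13=17], [16]}: π^{-1}(V) = {13, 16, 17} ∈ τ ✓.
  V = {[14], [16]}: π^{-1}(V) = {14, 16} ∉ τ ✗.
  V = {[13=17], [14], [16]}: π^{-1}(V) = {13, 14, 16, 17} ∈ τ ✓.
  V = {[15], [16]}: π^{-1}(V) = {15, 16} ∉ τ ✗.
  V = {[13=17], [15], [16]}: π^{-1}(V) = {13, 15, 16, 17} ∈ τ ✓.
  V = {[14], [15], [16]}: π^{-1}(V) = {14, 15, 16} ∉ τ ✗.
  V = {[13=17], [14], [15], [16]}: π^{-1}(V) = {13, 14, 15, 16, 17} ∈ τ ✓.
Open sets in the quotient: τ_Q = {{}, {[13=17]}, {[15]}, {[13=17], [15]}, {[13=17], [16]}, {[13=17], [14], [16]}, {[13=17], [15], [16]}, {[13=17], [14], [15], [16]}} (8 elements).


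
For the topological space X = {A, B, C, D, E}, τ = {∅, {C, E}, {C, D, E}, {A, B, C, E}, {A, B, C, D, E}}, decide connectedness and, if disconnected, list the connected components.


(X, τ) is connected.

Find clopen sets (U ∈ τ with X ∖ U ∈ τ):
  U = ∅, X ∖ U = {A, B, C, D, E} — both open, so U is clopen.
  U = {A, B, C, D, E}, X ∖ U = ∅ — both open, so U is clopen.
Only trivial clopens (∅ and X) exist, so (X, τ) is connected.
Compute connected components by grouping points that agree on all clopens:
  component: {A, B, C, D, E}


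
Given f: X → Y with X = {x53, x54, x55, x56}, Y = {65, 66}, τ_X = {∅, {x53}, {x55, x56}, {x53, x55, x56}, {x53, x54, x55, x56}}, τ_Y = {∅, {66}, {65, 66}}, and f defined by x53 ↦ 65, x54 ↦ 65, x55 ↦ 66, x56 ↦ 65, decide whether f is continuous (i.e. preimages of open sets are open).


f is NOT continuous.

Compute f^{-1}(U) for each U ∈ τ_Y:
  U = ∅: f^{-1}(U) = ∅ ∈ τ_X ✓.
  U = {66}: f^{-1}(U) = {x55} ∉ τ_X ✗.
  U = {65, 66}: f^{-1}(U) = {x53, x54, x55, x56} ∈ τ_X ✓.
Found U = {66} with f^{-1}(U) = {x55} not in τ_X. Therefore f is NOT continuous.


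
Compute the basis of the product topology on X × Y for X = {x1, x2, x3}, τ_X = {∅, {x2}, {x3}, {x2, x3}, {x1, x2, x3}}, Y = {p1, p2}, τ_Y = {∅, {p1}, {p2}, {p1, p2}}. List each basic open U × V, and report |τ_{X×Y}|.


Basis B = {∅ × ∅, {x2} × {p1}, {x2} × {p2}, {x3} × {p1}, {x3} × {p2}, {x2} × {p1, p2}, {x2, x3} × {p1}, {x2, x3} × {p2}, {x3} × {p1, p2}, {x1, x2, x3} × {p1}, {x1, x2, x3} × {p2}, {x2, x3} × {p1, p2}, {x1, x2, x3} × {p1, p2}}; |τ_{X×Y}| = 25.

Enumerate products U × V with U ∈ τ_X, V ∈ τ_Y (deduplicated):
  ∅ × ∅ = {} (∅)
  {x2} × {p1} = {(x2,p1)}
  {x2} × {p2} = {(x2,p2)}
  {x3} × {p1} = {(x3,p1)}
  {x3} × {p2} = {(x3,p2)}
  {x2} × {p1, p2} = {(x2,p1), (x2,p2)}
  {x2, x3} × {p1} = {(x2,p1), (x3,p1)}
  {x2, x3} × {p2} = {(x2,p2), (x3,p2)}
  {x3} × {p1, p2} = {(x3,p1), (x3,p2)}
  {x1, x2, x3} × {p1} = {(x1,p1), (x2,p1), (x3,p1)}
  {x1, x2, x3} × {p2} = {(x1,p2), (x2,p2), (x3,p2)}
  {x2, x3} × {p1, p2} = {(x2,p1), (x2,p2), (x3,p1), (x3,p2)}
  {x1, x2, x3} × {p1, p2} = {(x1,p1), (x1,p2), (x2,p1), (x2,p2), (x3,p1), (x3,p2)}
These 13 distinct sets form the basis B.
Close under arbitrary unions to get τ_{X×Y}; counting gives |τ_{X×Y}| = 25.


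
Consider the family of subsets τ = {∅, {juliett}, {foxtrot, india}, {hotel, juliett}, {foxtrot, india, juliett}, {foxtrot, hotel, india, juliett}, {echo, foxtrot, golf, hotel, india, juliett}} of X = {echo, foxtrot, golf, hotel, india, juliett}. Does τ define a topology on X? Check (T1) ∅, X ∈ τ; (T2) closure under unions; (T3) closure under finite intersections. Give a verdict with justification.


τ IS a topology on X.

Axiom (T1): ∅ ∈ τ? Yes; X ∈ τ? Yes.
Axiom (T2/T3): check pairwise unions and intersections of members of τ.
All pairwise intersections and unions checked — each lies in τ. Therefore τ satisfies (T1), (T2), (T3): it IS a topology on X.


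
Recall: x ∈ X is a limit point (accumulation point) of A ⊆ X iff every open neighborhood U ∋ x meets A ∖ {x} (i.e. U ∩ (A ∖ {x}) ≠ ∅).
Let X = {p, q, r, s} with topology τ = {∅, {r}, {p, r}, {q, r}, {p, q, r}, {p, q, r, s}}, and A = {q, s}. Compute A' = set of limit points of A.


A' = {s}

For each x ∈ X, list the open sets U ∈ τ with x ∈ U, then check whether U ∩ (A ∖ {x}) ≠ ∅ for every such U.
  x = p: open {p, r} ∋ x has {p, r} ∩ (A ∖ {p}) = ∅, so x is NOT a limit point.
  x = q: open {q, r} ∋ x has {q, r} ∩ (A ∖ {q}) = ∅, so x is NOT a limit point.
  x = r: open {r} ∋ x has {r} ∩ (A ∖ {r}) = ∅, so x is NOT a limit point.
  x = s: opens ∋ x are {p, q, r, s}; each meets A ∖ {s}, so x IS a limit point.
Collecting: A' = {s}.


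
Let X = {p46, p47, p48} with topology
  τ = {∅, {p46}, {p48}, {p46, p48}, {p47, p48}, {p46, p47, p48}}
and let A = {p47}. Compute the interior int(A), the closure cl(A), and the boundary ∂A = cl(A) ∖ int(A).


int(A) = ∅, cl(A) = {p47}, ∂A = {p47}.

Closed sets in (X, τ) are complements of opens:
  closed(X, τ) = {∅, {p46}, {p47}, {p46, p47}, {p47, p48}, {p46, p47, p48}}.
int(A) = ⋃ {U ∈ τ : U ⊆ A}. Opens contained in A: ∅.
Taking the union of these: int(A) = ∅.
cl(A) = ⋂ {C closed : A ⊆ C}. Closed sets containing A: {p47}, {p46, p47}, {p47, p48}, {p46, p47, p48}.
Intersecting these: cl(A) = {p47}.
∂A = cl(A) ∖ int(A) = {p47} ∖ ∅ = {p47}.


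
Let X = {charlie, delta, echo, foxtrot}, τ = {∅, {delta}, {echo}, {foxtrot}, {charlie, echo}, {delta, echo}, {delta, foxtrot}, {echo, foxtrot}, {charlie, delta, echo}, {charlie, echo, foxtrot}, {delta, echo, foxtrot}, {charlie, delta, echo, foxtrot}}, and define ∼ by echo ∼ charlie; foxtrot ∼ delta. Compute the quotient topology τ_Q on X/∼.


X/∼ = {[charlie=echo], [delta=foxtrot]}; |τ_Q| = 4.

Equivalence classes: [charlie=echo], [delta=foxtrot].
Quotient map π: X → X/∼ sends charlie ↦ [charlie=echo], delta ↦ [delta=foxtrot], echo ↦ [charlie=echo], foxtrot ↦ [delta=foxtrot].
For each subset V ⊆ X/∼, compute π^{-1}(V) ⊆ X and check whether π^{-1}(V) ∈ τ. V is open in τ_Q iff π^{-1}(V) ∈ τ.
  V = {}: π^{-1}(V) = ∅ ∈ τ ✓.
  V = {[charlie=echo]}: π^{-1}(V) = {charlie, echo} ∈ τ ✓.
  V = {[delta=foxtrot]}: π^{-1}(V) = {delta, foxtrot} ∈ τ ✓.
  V = {[charlie=echo], [delta=foxtrot]}: π^{-1}(V) = {charlie, delta, echo, foxtrot} ∈ τ ✓.
Open sets in the quotient: τ_Q = {{}, {[charlie=echo]}, {[delta=foxtrot]}, {[charlie=echo], [delta=foxtrot]}} (4 elements).


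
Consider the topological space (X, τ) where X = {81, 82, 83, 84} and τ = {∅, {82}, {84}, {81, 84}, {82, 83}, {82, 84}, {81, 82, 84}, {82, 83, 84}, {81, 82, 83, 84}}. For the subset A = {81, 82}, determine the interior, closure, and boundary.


int(A) = {82}, cl(A) = {81, 82, 83}, ∂A = {81, 83}.

Closed sets in (X, τ) are complements of opens:
  closed(X, τ) = {∅, {81}, {83}, {81, 83}, {81, 84}, {82, 83}, {81, 82, 83}, {81, 83, 84}, {81, 82, 83, 84}}.
int(A) = ⋃ {U ∈ τ : U ⊆ A}. Opens contained in A: ∅, {82}.
Taking the union of these: int(A) = {82}.
cl(A) = ⋂ {C closed : A ⊆ C}. Closed sets containing A: {81, 82, 83}, {81, 82, 83, 84}.
Intersecting these: cl(A) = {81, 82, 83}.
∂A = cl(A) ∖ int(A) = {81, 82, 83} ∖ {82} = {81, 83}.


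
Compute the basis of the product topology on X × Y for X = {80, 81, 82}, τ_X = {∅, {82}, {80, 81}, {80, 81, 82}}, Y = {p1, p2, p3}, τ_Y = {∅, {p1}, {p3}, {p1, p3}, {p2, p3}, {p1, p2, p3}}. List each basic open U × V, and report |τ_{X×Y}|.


Basis B = {∅ × ∅, {82} × {p1}, {82} × {p3}, {80, 81} × {p1}, {80, 81} × {p3}, {82} × {p1, p3}, {82} × {p2, p3}, {80, 81, 82} × {p1}, {80, 81, 82} × {p3}, {82} × {p1, p2, p3}, {80, 81} × {p1, p3}, {80, 81} × {p2, p3}, {80, 81} × {p1, p2, p3}, {80, 81, 82} × {p1, p3}, {80, 81, 82} × {p2, p3}, {80, 81, 82} × {p1, p2, p3}}; |τ_{X×Y}| = 36.

Enumerate products U × V with U ∈ τ_X, V ∈ τ_Y (deduplicated):
  ∅ × ∅ = {} (∅)
  {82} × {p1} = {(82,p1)}
  {82} × {p3} = {(82,p3)}
  {80, 81} × {p1} = {(80,p1), (81,p1)}
  {80, 81} × {p3} = {(80,p3), (81,p3)}
  {82} × {p1, p3} = {(82,p1), (82,p3)}
  {82} × {p2, p3} = {(82,p2), (82,p3)}
  {80, 81, 82} × {p1} = {(80,p1), (81,p1), (82,p1)}
  {80, 81, 82} × {p3} = {(80,p3), (81,p3), (82,p3)}
  {82} × {p1, p2, p3} = {(82,p1), (82,p2), (82,p3)}
  {80, 81} × {p1, p3} = {(80,p1), (80,p3), (81,p1), (81,p3)}
  {80, 81} × {p2, p3} = {(80,p2), (80,p3), (81,p2), (81,p3)}
  {80, 81} × {p1, p2, p3} = {(80,p1), (80,p2), (80,p3), (81,p1), (81,p2), (81,p3)}
  {80, 81, 82} × {p1, p3} = {(80,p1), (80,p3), (81,p1), (81,p3), (82,p1), (82,p3)}
  {80, 81, 82} × {p2, p3} = {(80,p2), (80,p3), (81,p2), (81,p3), (82,p2), (82,p3)}
  {80, 81, 82} × {p1, p2, p3} = {(80,p1), (80,p2), (80,p3), (81,p1), (81,p2), (81,p3), (82,p1), (82,p2), (82,p3)}
These 16 distinct sets form the basis B.
Close under arbitrary unions to get τ_{X×Y}; counting gives |τ_{X×Y}| = 36.


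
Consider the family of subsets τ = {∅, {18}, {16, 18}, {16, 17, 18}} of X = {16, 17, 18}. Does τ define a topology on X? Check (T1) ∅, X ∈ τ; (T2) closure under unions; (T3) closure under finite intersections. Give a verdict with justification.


τ IS a topology on X.

Axiom (T1): ∅ ∈ τ? Yes; X ∈ τ? Yes.
Axiom (T2/T3): check pairwise unions and intersections of members of τ.
All pairwise intersections and unions checked — each lies in τ. Therefore τ satisfies (T1), (T2), (T3): it IS a topology on X.


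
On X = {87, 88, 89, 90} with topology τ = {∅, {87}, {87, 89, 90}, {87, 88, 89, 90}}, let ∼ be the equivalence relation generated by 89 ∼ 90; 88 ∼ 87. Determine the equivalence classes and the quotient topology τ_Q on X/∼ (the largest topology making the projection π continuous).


X/∼ = {[87=88], [89=90]}; |τ_Q| = 2.

Equivalence classes: [87=88], [89=90].
Quotient map π: X → X/∼ sends 87 ↦ [87=88], 88 ↦ [87=88], 89 ↦ [89=90], 90 ↦ [89=90].
For each subset V ⊆ X/∼, compute π^{-1}(V) ⊆ X and check whether π^{-1}(V) ∈ τ. V is open in τ_Q iff π^{-1}(V) ∈ τ.
  V = {}: π^{-1}(V) = ∅ ∈ τ ✓.
  V = {[87=88]}: π^{-1}(V) = {87, 88} ∉ τ ✗.
  V = {[89=90]}: π^{-1}(V) = {89, 90} ∉ τ ✗.
  V = {[87=88], [89=90]}: π^{-1}(V) = {87, 88, 89, 90} ∈ τ ✓.
Open sets in the quotient: τ_Q = {{}, {[87=88], [89=90]}} (2 elements).


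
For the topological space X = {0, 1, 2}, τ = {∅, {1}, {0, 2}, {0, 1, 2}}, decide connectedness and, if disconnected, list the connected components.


(X, τ) is disconnected; components = [{1}, {0, 2}].

Find clopen sets (U ∈ τ with X ∖ U ∈ τ):
  U = ∅, X ∖ U = {0, 1, 2} — both open, so U is clopen.
  U = {1}, X ∖ U = {0, 2} — both open, so U is clopen.
  U = {0, 2}, X ∖ U = {1} — both open, so U is clopen.
  U = {0, 1, 2}, X ∖ U = ∅ — both open, so U is clopen.
Nontrivial clopen(s) exist: e.g. {1}. So (X, τ) is disconnected.
Compute connected components by grouping points that agree on all clopens:
  component: {1}
  component: {0, 2}


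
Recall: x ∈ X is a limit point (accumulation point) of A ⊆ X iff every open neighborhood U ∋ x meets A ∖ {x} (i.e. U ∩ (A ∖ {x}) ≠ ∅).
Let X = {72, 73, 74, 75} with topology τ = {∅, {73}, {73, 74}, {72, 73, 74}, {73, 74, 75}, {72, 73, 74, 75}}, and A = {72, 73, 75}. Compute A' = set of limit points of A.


A' = {72, 74, 75}

For each x ∈ X, list the open sets U ∈ τ with x ∈ U, then check whether U ∩ (A ∖ {x}) ≠ ∅ for every such U.
  x = 72: opens ∋ x are {72, 73, 74}, {72, 73, 74, 75}; each meets A ∖ {72}, so x IS a limit point.
  x = 73: open {73} ∋ x has {73} ∩ (A ∖ {73}) = ∅, so x is NOT a limit point.
  x = 74: opens ∋ x are {73, 74}, {72, 73, 74}, {73, 74, 75}, {72, 73, 74, 75}; each meets A ∖ {74}, so x IS a limit point.
  x = 75: opens ∋ x are {73, 74, 75}, {72, 73, 74, 75}; each meets A ∖ {75}, so x IS a limit point.
Collecting: A' = {72, 74, 75}.
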